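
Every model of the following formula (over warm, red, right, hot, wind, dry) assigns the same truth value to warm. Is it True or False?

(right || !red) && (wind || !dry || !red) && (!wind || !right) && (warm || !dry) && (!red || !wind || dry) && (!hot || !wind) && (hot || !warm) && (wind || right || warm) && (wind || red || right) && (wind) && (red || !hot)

Suppose warm = true.
(hot) alone gives hot = true.
(!wind) alone gives wind = false.
Now (wind) is unsatisfied and unit — conflict.
So every satisfying assignment has warm = False.

False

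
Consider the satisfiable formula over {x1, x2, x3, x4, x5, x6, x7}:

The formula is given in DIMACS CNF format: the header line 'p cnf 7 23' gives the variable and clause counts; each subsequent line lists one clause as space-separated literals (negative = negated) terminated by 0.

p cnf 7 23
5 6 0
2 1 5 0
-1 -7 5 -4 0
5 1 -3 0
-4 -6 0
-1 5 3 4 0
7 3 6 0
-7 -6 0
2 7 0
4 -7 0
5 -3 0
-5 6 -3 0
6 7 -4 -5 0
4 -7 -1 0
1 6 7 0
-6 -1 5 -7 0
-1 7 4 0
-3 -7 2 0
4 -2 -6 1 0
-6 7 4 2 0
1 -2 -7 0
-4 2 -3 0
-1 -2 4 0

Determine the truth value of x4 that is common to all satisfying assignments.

Suppose x4 = False.
From the singleton clause (¬x7), x7 = False.
From the singleton clause (x2), x2 = True.
From the singleton clause (¬x1), x1 = False.
From the singleton clause (x6), x6 = True.
Now (¬x6) is unsatisfied and unit — conflict.
So every satisfying assignment has x4 = True.

True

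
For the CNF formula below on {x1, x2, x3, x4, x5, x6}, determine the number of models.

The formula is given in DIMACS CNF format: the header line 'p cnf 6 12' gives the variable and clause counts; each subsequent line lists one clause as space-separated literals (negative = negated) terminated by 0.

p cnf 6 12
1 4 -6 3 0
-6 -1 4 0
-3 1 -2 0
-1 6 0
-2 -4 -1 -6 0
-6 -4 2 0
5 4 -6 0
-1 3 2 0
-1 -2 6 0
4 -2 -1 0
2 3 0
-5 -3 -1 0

11

There are 2^6 = 64 truth assignments over (x1, x2, x3, x4, x5, x6).
Split on x5. With x5 = True, the clauses containing x5 are satisfied and ¬x5 drops from the rest; 6 of the 2^5 = 32 assignments to the other variables satisfy what remains.
With x5 = False, by the same count on the reduced clause set, 5 assignments work.
Total: 6 + 5 = 11.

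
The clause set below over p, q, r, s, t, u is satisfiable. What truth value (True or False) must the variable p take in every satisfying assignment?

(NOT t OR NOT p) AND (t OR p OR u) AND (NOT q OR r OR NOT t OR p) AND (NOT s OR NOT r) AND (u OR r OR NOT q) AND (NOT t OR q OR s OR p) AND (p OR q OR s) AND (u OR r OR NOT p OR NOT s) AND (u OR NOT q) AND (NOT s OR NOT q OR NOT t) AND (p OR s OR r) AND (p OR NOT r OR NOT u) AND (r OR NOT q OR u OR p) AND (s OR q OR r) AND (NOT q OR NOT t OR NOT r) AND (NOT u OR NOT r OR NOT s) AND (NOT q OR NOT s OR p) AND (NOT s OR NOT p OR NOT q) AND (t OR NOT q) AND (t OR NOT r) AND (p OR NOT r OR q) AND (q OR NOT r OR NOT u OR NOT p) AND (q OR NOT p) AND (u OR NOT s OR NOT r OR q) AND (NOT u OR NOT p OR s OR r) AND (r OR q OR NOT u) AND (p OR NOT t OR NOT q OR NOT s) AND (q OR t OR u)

False

Suppose p = true.
The clause (NOT t) is unit, so t = false.
The clause (NOT q) is unit, so q = false.
But (q) is also a unit clause — contradiction.
So every satisfying assignment has p = False.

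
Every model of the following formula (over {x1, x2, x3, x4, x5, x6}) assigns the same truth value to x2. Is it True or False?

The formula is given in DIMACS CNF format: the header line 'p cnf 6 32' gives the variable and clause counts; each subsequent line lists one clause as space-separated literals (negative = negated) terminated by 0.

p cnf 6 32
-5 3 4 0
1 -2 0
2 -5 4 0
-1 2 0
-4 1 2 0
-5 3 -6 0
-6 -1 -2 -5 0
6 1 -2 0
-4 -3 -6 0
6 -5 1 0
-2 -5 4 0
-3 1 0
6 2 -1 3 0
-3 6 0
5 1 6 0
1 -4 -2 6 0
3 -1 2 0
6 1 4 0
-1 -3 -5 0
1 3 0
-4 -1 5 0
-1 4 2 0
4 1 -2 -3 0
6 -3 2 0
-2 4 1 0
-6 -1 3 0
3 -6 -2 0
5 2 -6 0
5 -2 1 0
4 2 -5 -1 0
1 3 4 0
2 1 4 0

Suppose x2 = False.
From the singleton clause (¬x1), x1 = False.
From the singleton clause (¬x4), x4 = False.
But (x4) is also a unit clause — contradiction.
So every satisfying assignment has x2 = True.

True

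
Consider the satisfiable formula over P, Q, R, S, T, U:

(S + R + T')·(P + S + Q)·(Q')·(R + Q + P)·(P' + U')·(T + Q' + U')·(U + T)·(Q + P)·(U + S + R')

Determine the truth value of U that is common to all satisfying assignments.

Suppose U = 1.
From the singleton clause (Q'), Q = 0.
From the singleton clause (P'), P = 0.
That conflicts with the unit clause (P).
So every satisfying assignment has U = False.

False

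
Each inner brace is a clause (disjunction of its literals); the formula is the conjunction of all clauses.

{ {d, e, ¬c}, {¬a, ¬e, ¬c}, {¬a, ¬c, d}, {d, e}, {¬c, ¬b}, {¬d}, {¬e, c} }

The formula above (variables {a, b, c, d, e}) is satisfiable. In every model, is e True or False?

True

Suppose e = False.
(d) alone gives d = True.
That conflicts with the unit clause (¬d).
So every satisfying assignment has e = True.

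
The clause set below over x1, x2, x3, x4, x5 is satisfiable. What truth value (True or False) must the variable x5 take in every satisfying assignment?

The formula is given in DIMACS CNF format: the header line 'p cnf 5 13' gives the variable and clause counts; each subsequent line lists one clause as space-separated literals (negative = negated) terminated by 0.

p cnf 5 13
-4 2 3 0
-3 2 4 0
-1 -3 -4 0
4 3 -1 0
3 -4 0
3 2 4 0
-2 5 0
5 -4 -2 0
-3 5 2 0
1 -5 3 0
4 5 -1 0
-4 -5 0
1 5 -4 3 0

Suppose x5 = False.
(¬x2) alone gives x2 = False.
(¬x3) alone gives x3 = False.
(¬x4) alone gives x4 = False.
But (x4) is also a unit clause — contradiction.
So every satisfying assignment has x5 = True.

True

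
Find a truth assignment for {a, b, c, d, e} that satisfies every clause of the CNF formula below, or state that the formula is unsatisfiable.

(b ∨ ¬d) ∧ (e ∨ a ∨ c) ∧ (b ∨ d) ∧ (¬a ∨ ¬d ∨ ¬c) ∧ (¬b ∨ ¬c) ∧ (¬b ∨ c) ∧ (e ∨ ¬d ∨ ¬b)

Branch on b: set b = True.
The clause (¬c) is unit, so c = False.
Now (c) is unsatisfied and unit — conflict.
That branch fails; take b = False instead.
The clause (¬d) is unit, so d = False.
Now (d) is unsatisfied and unit — conflict.
Both values of b lead to a conflict.

UNSATISFIABLE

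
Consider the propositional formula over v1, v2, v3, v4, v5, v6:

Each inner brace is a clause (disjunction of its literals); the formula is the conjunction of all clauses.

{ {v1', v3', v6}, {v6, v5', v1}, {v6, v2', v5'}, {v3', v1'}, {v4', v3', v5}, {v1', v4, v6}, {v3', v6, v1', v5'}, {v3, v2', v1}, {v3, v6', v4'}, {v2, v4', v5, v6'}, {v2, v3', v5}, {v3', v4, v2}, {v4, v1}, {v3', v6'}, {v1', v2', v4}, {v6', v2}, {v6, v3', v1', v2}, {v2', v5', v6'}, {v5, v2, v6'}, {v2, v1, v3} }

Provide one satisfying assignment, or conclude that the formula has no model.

Suppose v3 = 0.
Suppose v2 = 0.
From the singleton clause (v6'), v6 = 0.
From the singleton clause (v1), v1 = 1.
From the singleton clause (v4), v4 = 1.
All clauses hold; v5 can take either value.

v1=1,  v2=0,  v3=0,  v4=1,  v5=1,  v6=0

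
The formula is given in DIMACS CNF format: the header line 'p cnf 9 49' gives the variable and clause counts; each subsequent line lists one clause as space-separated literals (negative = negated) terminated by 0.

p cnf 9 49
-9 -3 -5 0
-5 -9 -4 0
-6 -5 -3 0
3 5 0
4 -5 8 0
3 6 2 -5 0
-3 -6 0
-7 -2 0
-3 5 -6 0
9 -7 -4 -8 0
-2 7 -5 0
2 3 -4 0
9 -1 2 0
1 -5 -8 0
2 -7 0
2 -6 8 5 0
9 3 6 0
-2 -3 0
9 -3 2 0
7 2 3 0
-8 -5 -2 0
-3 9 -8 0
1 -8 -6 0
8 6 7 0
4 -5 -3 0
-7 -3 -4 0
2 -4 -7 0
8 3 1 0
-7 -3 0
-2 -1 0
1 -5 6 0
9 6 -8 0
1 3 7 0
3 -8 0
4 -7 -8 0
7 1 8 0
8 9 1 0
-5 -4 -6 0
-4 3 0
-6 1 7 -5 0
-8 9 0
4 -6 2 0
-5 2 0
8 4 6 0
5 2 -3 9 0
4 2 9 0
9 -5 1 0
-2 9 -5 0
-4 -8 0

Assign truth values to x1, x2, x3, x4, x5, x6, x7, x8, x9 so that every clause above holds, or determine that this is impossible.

x1 ↦ False, x2 ↦ False, x3 ↦ True, x4 ↦ False, x5 ↦ False, x6 ↦ False, x7 ↦ False, x8 ↦ True, x9 ↦ True

Try x3 = True.
The clause (¬x6) is unit, so x6 = False.
The clause (¬x2) is unit, so x2 = False.
The clause (¬x7) is unit, so x7 = False.
The clause (x9) is unit, so x9 = True.
The clause (¬x5) is unit, so x5 = False.
The clause (x8) is unit, so x8 = True.
The clause (¬x4) is unit, so x4 = False.
No clause remains; x1 is free.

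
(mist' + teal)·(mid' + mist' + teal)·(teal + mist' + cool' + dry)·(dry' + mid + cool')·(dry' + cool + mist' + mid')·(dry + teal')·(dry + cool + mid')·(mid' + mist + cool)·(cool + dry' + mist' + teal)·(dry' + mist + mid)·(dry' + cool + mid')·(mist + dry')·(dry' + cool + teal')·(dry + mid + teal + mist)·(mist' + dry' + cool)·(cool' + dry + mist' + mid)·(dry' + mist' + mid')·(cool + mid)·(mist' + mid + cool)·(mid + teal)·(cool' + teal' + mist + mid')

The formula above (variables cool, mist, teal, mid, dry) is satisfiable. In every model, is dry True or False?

False

Suppose dry = 1.
From the singleton clause (mist), mist = 1.
From the singleton clause (teal), teal = 1.
From the singleton clause (cool), cool = 1.
From the singleton clause (mid), mid = 1.
Now (mid') is unsatisfied and unit — conflict.
So every satisfying assignment has dry = False.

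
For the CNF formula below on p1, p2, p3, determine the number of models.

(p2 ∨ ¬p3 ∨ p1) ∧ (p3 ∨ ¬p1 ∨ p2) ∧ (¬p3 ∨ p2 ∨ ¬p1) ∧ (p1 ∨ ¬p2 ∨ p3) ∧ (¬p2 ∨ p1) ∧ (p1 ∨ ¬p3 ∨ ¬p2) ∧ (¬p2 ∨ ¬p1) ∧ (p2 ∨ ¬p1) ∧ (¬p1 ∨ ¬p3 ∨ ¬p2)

1

There are 2^3 = 8 truth assignments over (p1, p2, p3).
Split on p3. With p3 = True, the clauses containing p3 are satisfied and ¬p3 drops from the rest; 0 of the 2^2 = 4 assignments to the other variables satisfy what remains.
With p3 = False, by the same count on the reduced clause set, 1 assignment works.
(One model: p1=F, p2=F, p3=F.)
Total: 0 + 1 = 1.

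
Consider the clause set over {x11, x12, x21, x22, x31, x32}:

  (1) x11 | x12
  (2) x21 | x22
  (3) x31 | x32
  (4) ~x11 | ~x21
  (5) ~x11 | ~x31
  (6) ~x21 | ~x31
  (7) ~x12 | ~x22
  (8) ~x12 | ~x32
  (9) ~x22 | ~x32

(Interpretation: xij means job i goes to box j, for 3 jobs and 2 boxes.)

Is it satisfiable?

No

Branch on x11: set x11 = 1.
The clause (~x21) is unit, so x21 = 0.
The clause (x22) is unit, so x22 = 1.
The clause (~x31) is unit, so x31 = 0.
The clause (x32) is unit, so x32 = 1.
That conflicts with the unit clause (~x32).
That branch fails; take x11 = 0 instead.
The clause (x12) is unit, so x12 = 1.
The clause (~x22) is unit, so x22 = 0.
The clause (x21) is unit, so x21 = 1.
The clause (~x31) is unit, so x31 = 0.
The clause (x32) is unit, so x32 = 1.
That conflicts with the unit clause (~x32).
Either choice for x11 ends in contradiction.
No assignment satisfies every clause.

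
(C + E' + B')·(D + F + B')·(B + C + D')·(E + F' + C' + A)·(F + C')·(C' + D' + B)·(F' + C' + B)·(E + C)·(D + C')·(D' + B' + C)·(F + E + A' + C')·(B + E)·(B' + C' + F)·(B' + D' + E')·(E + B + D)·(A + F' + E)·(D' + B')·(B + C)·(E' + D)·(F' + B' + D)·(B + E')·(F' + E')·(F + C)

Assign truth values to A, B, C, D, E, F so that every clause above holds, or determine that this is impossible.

UNSATISFIABLE

Suppose F = 1.
The clause (E') is unit, so E = 0.
The clause (C) is unit, so C = 1.
The clause (A) is unit, so A = 1.
The clause (B) is unit, so B = 1.
The clause (D) is unit, so D = 1.
Now (D') is unsatisfied and unit — conflict.
That branch fails; take F = 0 instead.
The clause (C') is unit, so C = 0.
Now (C) is unsatisfied and unit — conflict.
Neither F = 1 nor F = 0 works.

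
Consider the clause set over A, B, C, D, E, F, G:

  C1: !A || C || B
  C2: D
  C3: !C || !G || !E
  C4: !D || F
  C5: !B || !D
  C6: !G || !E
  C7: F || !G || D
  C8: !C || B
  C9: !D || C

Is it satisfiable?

Unsatisfiable

Unit clause (D) forces D = true.
Unit clause (F) forces F = true.
Unit clause (!B) forces B = false.
Unit clause (!C) forces C = false.
Now (C) is unsatisfied and unit — conflict.
No assignment satisfies every clause.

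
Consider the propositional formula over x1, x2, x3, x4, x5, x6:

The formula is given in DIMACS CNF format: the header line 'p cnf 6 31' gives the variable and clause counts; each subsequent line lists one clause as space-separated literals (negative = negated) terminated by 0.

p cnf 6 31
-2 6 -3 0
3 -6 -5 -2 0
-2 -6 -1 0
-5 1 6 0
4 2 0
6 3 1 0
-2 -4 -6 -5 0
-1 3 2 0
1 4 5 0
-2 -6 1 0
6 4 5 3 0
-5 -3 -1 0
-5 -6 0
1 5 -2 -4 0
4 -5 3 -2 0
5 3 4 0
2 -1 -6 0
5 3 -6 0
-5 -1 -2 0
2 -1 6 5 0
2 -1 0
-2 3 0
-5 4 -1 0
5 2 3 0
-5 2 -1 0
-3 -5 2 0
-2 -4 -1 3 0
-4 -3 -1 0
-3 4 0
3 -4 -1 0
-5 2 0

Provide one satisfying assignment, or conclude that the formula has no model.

x1=False; x2=False; x3=True; x4=True; x5=False; x6=False

Branch on x4: set x4 = True.
Branch on x5: set x5 = False.
Branch on x1: set x1 = False.
(¬x2) alone gives x2 = False.
(x3) alone gives x3 = True.
Every clause is now satisfied; x6 is unconstrained.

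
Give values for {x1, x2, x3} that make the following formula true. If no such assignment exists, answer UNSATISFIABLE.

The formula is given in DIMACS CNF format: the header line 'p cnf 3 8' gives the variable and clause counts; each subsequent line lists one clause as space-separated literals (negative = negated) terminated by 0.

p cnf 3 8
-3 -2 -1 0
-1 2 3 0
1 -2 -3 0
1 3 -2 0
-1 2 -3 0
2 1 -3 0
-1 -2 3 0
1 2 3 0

Try x3 = False.
Try x1 = False.
From the singleton clause (¬x2), x2 = False.
Now (x2) is unsatisfied and unit — conflict.
So x1 must be the other value — set x1 = True.
From the singleton clause (x2), x2 = True.
Now (¬x2) is unsatisfied and unit — conflict.
Neither x1 = True nor x1 = False works.
So x3 must be the other value — set x3 = True.
Try x2 = False.
From the singleton clause (¬x1), x1 = False.
Now (x1) is unsatisfied and unit — conflict.
So x2 must be the other value — set x2 = True.
From the singleton clause (¬x1), x1 = False.
Now (x1) is unsatisfied and unit — conflict.
Neither x2 = True nor x2 = False works.
Neither x3 = True nor x3 = False works.

UNSATISFIABLE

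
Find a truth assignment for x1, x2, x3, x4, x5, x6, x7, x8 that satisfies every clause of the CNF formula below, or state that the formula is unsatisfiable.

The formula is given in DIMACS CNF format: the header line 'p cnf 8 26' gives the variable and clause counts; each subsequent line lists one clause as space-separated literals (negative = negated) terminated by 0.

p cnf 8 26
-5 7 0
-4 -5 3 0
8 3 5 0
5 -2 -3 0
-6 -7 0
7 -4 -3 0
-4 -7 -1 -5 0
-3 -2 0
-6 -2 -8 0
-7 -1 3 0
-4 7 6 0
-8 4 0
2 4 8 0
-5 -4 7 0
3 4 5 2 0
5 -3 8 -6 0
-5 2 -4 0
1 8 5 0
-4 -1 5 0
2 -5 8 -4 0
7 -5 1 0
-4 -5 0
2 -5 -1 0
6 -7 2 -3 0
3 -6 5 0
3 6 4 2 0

Case x5 = False:
Case x8 = True:
(x4) alone gives x4 = True.
(¬x1) alone gives x1 = False.
Case x2 = False:
Case x6 = False:
(x7) alone gives x7 = True.
(¬x3) alone gives x3 = False.
This assignment satisfies each clause.

x1 ↦ False, x2 ↦ False, x3 ↦ False, x4 ↦ True, x5 ↦ False, x6 ↦ False, x7 ↦ True, x8 ↦ True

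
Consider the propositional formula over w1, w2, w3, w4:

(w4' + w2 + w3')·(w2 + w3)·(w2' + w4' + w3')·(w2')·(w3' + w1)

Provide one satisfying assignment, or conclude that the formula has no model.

Unit clause (w2') forces w2 = 0.
Unit clause (w3) forces w3 = 1.
Unit clause (w4') forces w4 = 0.
Unit clause (w1) forces w1 = 1.
All clauses are satisfied.

w1 ↦ 1,  w2 ↦ 0,  w3 ↦ 1,  w4 ↦ 0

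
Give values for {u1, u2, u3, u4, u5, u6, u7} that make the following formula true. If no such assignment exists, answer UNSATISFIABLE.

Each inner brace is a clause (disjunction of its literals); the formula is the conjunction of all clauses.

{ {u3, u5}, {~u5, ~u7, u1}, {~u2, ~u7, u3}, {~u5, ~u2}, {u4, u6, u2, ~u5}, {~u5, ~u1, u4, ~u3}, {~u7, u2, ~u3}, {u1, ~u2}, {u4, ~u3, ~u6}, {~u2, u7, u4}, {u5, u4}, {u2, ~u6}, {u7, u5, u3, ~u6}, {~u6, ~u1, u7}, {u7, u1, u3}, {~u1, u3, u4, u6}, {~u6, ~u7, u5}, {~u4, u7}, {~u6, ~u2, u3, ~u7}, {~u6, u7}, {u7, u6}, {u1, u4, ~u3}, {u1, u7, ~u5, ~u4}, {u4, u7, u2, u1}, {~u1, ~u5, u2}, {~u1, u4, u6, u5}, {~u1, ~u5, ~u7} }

u1=1; u2=1; u3=1; u4=1; u5=0; u6=0; u7=1

Case u3 = 1:
Case u5 = 0:
The clause (u4) is unit, so u4 = 1.
The clause (u7) is unit, so u7 = 1.
The clause (u2) is unit, so u2 = 1.
The clause (u1) is unit, so u1 = 1.
The clause (~u6) is unit, so u6 = 0.
Every clause now holds.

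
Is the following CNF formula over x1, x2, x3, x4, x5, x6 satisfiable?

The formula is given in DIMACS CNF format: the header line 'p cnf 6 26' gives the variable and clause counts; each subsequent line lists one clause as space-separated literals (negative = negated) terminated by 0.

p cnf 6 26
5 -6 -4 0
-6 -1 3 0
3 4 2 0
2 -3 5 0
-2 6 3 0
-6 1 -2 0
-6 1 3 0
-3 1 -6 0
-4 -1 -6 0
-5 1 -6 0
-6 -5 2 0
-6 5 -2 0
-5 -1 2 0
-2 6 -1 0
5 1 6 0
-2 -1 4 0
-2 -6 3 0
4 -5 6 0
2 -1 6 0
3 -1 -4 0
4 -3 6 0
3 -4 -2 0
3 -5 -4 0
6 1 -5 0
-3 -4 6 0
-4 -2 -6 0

Try x5 = True.
Try x1 = True.
(x2) alone gives x2 = True.
(x6) alone gives x6 = True.
(x3) alone gives x3 = True.
(¬x4) alone gives x4 = False.
That conflicts with the unit clause (x4).
So x1 must be the other value — set x1 = False.
(¬x6) alone gives x6 = False.
That conflicts with the unit clause (x6).
Both values of x1 lead to a conflict.
So x5 must be the other value — set x5 = False.
Try x6 = False.
(x1) alone gives x1 = True.
(¬x2) alone gives x2 = False.
That conflicts with the unit clause (x2).
So x6 must be the other value — set x6 = True.
(¬x4) alone gives x4 = False.
(¬x2) alone gives x2 = False.
(x3) alone gives x3 = True.
That conflicts with the unit clause (¬x3).
Both values of x6 lead to a conflict.
Both values of x5 lead to a conflict.
No assignment satisfies every clause.

No, unsatisfiable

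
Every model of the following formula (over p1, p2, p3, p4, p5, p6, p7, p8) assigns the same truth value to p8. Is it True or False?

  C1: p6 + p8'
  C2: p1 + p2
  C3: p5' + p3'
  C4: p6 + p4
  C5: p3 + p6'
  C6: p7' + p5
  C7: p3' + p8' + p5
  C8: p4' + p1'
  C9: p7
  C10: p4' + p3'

False

Suppose p8 = 1.
The clause (p6) is unit, so p6 = 1.
The clause (p3) is unit, so p3 = 1.
The clause (p5') is unit, so p5 = 0.
Now (p5) is unsatisfied and unit — conflict.
So every satisfying assignment has p8 = False.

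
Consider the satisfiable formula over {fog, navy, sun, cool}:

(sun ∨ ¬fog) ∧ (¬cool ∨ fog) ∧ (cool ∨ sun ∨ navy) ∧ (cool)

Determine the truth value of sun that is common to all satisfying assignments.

Suppose sun = False.
The clause (¬fog) is unit, so fog = False.
The clause (¬cool) is unit, so cool = False.
But (cool) is also a unit clause — contradiction.
So every satisfying assignment has sun = True.

True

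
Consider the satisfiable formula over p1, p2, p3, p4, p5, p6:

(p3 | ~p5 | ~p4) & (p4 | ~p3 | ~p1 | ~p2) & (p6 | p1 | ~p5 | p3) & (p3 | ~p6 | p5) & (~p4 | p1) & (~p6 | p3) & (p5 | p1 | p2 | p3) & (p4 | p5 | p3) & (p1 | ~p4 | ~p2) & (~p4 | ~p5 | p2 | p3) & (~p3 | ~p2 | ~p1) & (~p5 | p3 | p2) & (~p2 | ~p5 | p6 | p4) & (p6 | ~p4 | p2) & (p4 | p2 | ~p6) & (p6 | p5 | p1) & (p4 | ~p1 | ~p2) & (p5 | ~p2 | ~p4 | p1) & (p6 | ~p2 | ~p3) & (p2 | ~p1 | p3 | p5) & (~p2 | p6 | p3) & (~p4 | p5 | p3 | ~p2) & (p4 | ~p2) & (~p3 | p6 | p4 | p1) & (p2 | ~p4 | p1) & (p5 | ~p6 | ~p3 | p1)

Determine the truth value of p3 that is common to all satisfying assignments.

Suppose p3 = 0.
Unit clause (~p6) forces p6 = 0.
Unit clause (~p2) forces p2 = 0.
Unit clause (~p5) forces p5 = 0.
Unit clause (p1) forces p1 = 1.
But (~p1) is also a unit clause — contradiction.
So every satisfying assignment has p3 = True.

True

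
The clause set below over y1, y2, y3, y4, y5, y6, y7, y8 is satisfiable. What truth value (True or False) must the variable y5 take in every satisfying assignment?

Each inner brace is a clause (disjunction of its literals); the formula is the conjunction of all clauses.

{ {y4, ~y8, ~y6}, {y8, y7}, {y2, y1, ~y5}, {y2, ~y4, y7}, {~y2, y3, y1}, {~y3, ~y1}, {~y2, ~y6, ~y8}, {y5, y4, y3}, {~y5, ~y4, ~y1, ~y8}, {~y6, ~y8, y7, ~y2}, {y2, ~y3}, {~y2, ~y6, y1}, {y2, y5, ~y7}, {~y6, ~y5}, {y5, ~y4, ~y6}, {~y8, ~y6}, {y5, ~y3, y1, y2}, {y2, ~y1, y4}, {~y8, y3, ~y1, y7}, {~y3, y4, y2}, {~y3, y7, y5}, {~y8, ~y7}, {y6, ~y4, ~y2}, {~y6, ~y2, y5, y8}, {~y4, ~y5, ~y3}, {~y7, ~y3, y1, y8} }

Suppose y5 = 0.
Try y8 = 1.
(~y6) alone gives y6 = 0.
(~y7) alone gives y7 = 0.
(~y3) alone gives y3 = 0.
(y4) alone gives y4 = 1.
(y2) alone gives y2 = 1.
Now (~y2) is unsatisfied and unit — conflict.
Undo y8 and try y8 = 0.
(y7) alone gives y7 = 1.
(y2) alone gives y2 = 1.
(~y6) alone gives y6 = 0.
(~y4) alone gives y4 = 0.
(y3) alone gives y3 = 1.
(~y1) alone gives y1 = 0.
Now (y1) is unsatisfied and unit — conflict.
Neither y8 = 1 nor y8 = 0 works.
So every satisfying assignment has y5 = True.

True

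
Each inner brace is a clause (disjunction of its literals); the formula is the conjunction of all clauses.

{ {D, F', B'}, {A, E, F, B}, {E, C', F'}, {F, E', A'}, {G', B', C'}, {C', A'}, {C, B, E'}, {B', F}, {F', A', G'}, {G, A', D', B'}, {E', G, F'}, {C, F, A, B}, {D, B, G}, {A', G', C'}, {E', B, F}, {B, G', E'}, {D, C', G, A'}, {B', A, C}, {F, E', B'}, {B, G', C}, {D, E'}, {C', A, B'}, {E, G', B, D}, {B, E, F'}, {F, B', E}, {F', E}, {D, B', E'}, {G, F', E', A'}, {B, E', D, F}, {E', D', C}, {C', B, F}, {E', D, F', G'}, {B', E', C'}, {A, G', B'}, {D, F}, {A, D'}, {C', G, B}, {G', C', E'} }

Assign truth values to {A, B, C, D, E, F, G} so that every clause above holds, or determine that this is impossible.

A ↦ 1; B ↦ 0; C ↦ 0; D ↦ 1; E ↦ 0; F ↦ 0; G ↦ 0

Branch on C: set C = 0.
Branch on B: set B = 0.
Unit clause (E') forces E = 0.
Unit clause (G') forces G = 0.
Unit clause (D) forces D = 1.
Unit clause (F') forces F = 0.
Unit clause (A) forces A = 1.
All clauses are satisfied.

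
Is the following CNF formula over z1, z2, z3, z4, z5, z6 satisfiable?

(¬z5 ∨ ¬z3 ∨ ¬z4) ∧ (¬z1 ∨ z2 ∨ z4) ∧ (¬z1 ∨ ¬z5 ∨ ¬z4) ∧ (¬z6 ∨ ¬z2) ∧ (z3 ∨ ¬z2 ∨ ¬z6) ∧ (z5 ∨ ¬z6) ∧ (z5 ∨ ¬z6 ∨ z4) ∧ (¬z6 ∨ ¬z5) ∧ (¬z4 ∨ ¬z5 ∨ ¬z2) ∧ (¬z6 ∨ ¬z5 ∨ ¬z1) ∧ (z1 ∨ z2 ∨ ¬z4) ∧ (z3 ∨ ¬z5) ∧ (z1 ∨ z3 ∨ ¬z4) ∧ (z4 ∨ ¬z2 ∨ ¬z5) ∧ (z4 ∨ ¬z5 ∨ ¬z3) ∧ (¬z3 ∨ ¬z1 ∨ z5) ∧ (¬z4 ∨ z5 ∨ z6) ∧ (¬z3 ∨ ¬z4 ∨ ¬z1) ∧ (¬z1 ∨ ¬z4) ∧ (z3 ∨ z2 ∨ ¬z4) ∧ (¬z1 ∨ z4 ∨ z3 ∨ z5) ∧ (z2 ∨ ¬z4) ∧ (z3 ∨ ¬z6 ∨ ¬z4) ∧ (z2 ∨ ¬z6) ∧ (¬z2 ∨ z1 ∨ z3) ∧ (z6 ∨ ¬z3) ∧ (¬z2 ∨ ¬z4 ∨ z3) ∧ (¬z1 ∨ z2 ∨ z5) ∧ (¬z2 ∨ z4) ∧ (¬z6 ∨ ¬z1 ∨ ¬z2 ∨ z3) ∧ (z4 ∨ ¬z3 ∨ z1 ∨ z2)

Suppose z6 = False.
The clause (¬z3) is unit, so z3 = False.
The clause (¬z5) is unit, so z5 = False.
The clause (¬z4) is unit, so z4 = False.
The clause (¬z1) is unit, so z1 = False.
The clause (¬z2) is unit, so z2 = False.
Every clause now holds.
A satisfying assignment: z1: False,  z2: False,  z3: False,  z4: False,  z5: False,  z6: False.

Yes, satisfiable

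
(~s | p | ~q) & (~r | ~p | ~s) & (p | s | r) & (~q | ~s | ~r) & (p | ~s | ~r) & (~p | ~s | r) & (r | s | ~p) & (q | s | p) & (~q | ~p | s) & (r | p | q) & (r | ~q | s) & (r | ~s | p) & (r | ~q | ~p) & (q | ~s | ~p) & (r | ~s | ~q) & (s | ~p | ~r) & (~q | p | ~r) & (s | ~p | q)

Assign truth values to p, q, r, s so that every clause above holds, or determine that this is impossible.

Suppose s = 0.
Suppose p = 1.
(r) alone gives r = 1.
Now (~r) is unsatisfied and unit — conflict.
Backtrack on p: now try p = 0.
(r) alone gives r = 1.
(q) alone gives q = 1.
Now (~q) is unsatisfied and unit — conflict.
Both values of p lead to a conflict.
Backtrack on s: now try s = 1.
Suppose p = 1.
(~r) alone gives r = 0.
Now (r) is unsatisfied and unit — conflict.
Backtrack on p: now try p = 0.
(~q) alone gives q = 0.
(~r) alone gives r = 0.
Now (r) is unsatisfied and unit — conflict.
Both values of p lead to a conflict.
Both values of s lead to a conflict.

UNSATISFIABLE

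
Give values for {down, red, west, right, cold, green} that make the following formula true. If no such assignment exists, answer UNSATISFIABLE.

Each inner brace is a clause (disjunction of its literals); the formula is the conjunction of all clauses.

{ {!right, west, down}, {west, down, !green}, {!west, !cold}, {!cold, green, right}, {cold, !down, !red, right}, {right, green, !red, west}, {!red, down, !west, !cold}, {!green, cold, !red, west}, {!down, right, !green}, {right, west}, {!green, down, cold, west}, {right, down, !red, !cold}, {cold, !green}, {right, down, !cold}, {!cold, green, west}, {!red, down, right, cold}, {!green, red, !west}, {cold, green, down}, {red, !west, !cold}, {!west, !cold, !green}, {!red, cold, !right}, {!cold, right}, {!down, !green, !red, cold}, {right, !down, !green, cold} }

down: true; red: true; west: false; right: true; cold: true; green: true

Try west = false.
The clause (right) is unit, so right = true.
The clause (down) is unit, so down = true.
Try cold = true.
The clause (green) is unit, so green = true.
No clause remains; red is free.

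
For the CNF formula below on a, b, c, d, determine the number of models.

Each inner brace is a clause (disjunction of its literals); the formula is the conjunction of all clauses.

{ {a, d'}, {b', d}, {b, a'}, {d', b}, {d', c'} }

There are 2^4 = 16 truth assignments over (a, b, c, d).
Check each against the 5 clauses (columns in the order a, b, c, d):
  F F F F  ✓ satisfies all
  F F F T  ✗ fails (a + d')
  F F T F  ✓ satisfies all
  F F T T  ✗ fails (a + d')
  F T F F  ✗ fails (b' + d)
  F T F T  ✗ fails (a + d')
  F T T F  ✗ fails (b' + d)
  F T T T  ✗ fails (a + d')
  T F F F  ✗ fails (b + a')
  T F F T  ✗ fails (b + a')
  T F T F  ✗ fails (b + a')
  T F T T  ✗ fails (b + a')
  T T F F  ✗ fails (b' + d)
  T T F T  ✓ satisfies all
  T T T F  ✗ fails (b' + d)
  T T T T  ✗ fails (d' + c')
3 of the 16 rows are models.

3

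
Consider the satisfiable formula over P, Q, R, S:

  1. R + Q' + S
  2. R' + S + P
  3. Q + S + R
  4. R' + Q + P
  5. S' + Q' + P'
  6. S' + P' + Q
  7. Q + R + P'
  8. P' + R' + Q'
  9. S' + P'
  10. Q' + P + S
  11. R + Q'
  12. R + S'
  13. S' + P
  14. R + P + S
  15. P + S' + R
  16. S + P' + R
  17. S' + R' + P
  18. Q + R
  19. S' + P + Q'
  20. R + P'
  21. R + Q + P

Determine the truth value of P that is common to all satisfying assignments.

Suppose P = 0.
Unit clause (S') forces S = 0.
Unit clause (R') forces R = 0.
But (R) is also a unit clause — contradiction.
So every satisfying assignment has P = True.

True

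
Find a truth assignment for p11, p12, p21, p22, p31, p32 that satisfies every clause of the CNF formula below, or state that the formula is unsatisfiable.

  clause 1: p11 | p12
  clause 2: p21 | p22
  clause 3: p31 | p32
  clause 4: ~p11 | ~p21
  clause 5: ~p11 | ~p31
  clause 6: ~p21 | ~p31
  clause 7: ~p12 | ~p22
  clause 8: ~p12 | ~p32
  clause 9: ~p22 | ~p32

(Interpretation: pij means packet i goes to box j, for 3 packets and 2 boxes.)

UNSATISFIABLE

Case p11 = 1:
The clause (~p21) is unit, so p21 = 0.
The clause (p22) is unit, so p22 = 1.
The clause (~p31) is unit, so p31 = 0.
The clause (p32) is unit, so p32 = 1.
That conflicts with the unit clause (~p32).
Undo p11 and try p11 = 0.
The clause (p12) is unit, so p12 = 1.
The clause (~p22) is unit, so p22 = 0.
The clause (p21) is unit, so p21 = 1.
The clause (~p31) is unit, so p31 = 0.
The clause (p32) is unit, so p32 = 1.
That conflicts with the unit clause (~p32).
Both values of p11 lead to a conflict.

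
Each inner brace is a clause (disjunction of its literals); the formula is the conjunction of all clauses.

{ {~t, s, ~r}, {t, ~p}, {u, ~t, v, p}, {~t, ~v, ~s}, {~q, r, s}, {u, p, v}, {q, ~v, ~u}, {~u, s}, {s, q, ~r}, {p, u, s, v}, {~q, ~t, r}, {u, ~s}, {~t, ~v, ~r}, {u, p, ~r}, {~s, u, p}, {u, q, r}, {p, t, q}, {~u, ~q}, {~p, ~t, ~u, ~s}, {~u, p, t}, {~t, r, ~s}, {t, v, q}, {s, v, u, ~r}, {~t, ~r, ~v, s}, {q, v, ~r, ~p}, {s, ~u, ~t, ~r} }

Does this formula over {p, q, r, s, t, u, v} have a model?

Yes

Case t = 1:
Case s = 1:
(~v) alone gives v = 0.
(u) alone gives u = 1.
(~q) alone gives q = 0.
(~p) alone gives p = 0.
(r) alone gives r = 1.
This assignment satisfies each clause.
A satisfying assignment: p ↦ 0,  q ↦ 0,  r ↦ 1,  s ↦ 1,  t ↦ 1,  u ↦ 1,  v ↦ 0.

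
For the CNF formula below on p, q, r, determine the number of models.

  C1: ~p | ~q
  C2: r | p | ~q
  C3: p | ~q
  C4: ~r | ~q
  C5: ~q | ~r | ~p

There are 2^3 = 8 truth assignments over (p, q, r).
Check each against the 5 clauses (columns in the order p, q, r):
  F F F  ✓ satisfies all
  F F T  ✓ satisfies all
  F T F  ✗ fails (r | p | ~q)
  F T T  ✗ fails (p | ~q)
  T F F  ✓ satisfies all
  T F T  ✓ satisfies all
  T T F  ✗ fails (~p | ~q)
  T T T  ✗ fails (~p | ~q)
4 of the 8 rows are models.

4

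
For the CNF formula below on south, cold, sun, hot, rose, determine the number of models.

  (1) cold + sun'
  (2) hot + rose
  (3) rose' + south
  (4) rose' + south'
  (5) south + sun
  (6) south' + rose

There are 2^5 = 32 truth assignments over (south, cold, sun, hot, rose).
Split on rose. With rose = 1, the clauses containing rose are satisfied and rose' drops from the rest; 0 of the 2^4 = 16 assignments to the other variables satisfy what remains.
With rose = 0, by the same count on the reduced clause set, 1 assignment works.
Total: 0 + 1 = 1.

1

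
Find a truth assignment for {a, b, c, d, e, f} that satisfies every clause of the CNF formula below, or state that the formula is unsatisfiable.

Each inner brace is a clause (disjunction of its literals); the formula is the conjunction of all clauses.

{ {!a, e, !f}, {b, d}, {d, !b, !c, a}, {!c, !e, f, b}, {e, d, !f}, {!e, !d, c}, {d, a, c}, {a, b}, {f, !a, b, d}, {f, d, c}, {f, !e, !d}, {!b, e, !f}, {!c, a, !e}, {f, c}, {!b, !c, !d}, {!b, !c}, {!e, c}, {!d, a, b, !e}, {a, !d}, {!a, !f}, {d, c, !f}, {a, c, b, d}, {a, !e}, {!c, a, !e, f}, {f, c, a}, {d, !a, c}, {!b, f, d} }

a: true,  b: false,  c: true,  d: true,  e: false,  f: false

Branch on b: set b = false.
From the singleton clause (d), d = true.
From the singleton clause (a), a = true.
From the singleton clause (!f), f = false.
From the singleton clause (!e), e = false.
From the singleton clause (c), c = true.
This assignment satisfies each clause.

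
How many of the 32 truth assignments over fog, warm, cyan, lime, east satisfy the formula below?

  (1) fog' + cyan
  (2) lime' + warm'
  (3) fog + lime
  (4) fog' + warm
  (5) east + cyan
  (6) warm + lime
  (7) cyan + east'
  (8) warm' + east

3

There are 2^5 = 32 truth assignments over (fog, warm, cyan, lime, east).
Split on warm. With warm = 1, the clauses containing warm are satisfied and warm' drops from the rest; 1 of the 2^4 = 16 assignments to the other variables satisfy what remains.
With warm = 0, by the same count on the reduced clause set, 2 assignments work.
Total: 1 + 2 = 3.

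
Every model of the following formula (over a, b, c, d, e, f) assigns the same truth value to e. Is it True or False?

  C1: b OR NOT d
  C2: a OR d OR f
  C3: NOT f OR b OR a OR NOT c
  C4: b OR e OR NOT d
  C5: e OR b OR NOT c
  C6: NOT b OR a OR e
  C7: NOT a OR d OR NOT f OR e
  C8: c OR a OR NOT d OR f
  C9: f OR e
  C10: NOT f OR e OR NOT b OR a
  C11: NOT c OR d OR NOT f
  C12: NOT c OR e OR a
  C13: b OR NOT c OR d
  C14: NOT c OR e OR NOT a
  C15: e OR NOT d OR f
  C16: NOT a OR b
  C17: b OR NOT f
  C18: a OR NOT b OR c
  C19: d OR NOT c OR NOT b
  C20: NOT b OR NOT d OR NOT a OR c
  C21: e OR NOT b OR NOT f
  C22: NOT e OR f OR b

True

Suppose e = false.
The clause (f) is unit, so f = true.
The clause (b) is unit, so b = true.
That conflicts with the unit clause (NOT b).
So every satisfying assignment has e = True.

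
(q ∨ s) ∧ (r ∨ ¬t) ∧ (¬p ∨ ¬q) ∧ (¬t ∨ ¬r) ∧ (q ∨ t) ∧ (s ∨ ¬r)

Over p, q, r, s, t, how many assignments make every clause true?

3

There are 2^5 = 32 truth assignments over (p, q, r, s, t).
Split on r. With r = True, the clauses containing r are satisfied and ¬r drops from the rest; 1 of the 2^4 = 16 assignments to the other variables satisfy what remains.
With r = False, by the same count on the reduced clause set, 2 assignments work.
Total: 1 + 2 = 3.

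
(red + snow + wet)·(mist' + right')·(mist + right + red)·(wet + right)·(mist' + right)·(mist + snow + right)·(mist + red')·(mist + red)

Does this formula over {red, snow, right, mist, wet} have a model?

Branch on mist: set mist = 0.
(red') alone gives red = 0.
But (red) is also a unit clause — contradiction.
Backtrack on mist: now try mist = 1.
(right') alone gives right = 0.
But (right) is also a unit clause — contradiction.
Both values of mist lead to a conflict.
No assignment satisfies every clause.

Unsatisfiable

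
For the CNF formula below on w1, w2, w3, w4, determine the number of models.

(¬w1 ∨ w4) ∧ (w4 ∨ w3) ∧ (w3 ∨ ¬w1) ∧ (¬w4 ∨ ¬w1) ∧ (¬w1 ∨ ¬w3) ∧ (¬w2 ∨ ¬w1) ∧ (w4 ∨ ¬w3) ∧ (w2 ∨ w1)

There are 2^4 = 16 truth assignments over (w1, w2, w3, w4).
Check each against the 8 clauses (columns in the order w1, w2, w3, w4):
  F F F F  ✗ fails (w4 ∨ w3)
  F F F T  ✗ fails (w2 ∨ w1)
  F F T F  ✗ fails (w4 ∨ ¬w3)
  F F T T  ✗ fails (w2 ∨ w1)
  F T F F  ✗ fails (w4 ∨ w3)
  F T F T  ✓ satisfies all
  F T T F  ✗ fails (w4 ∨ ¬w3)
  F T T T  ✓ satisfies all
  T F F F  ✗ fails (¬w1 ∨ w4)
  T F F T  ✗ fails (w3 ∨ ¬w1)
  T F T F  ✗ fails (¬w1 ∨ w4)
  T F T T  ✗ fails (¬w4 ∨ ¬w1)
  T T F F  ✗ fails (¬w1 ∨ w4)
  T T F T  ✗ fails (w3 ∨ ¬w1)
  T T T F  ✗ fails (¬w1 ∨ w4)
  T T T T  ✗ fails (¬w4 ∨ ¬w1)
2 of the 16 rows are models.

2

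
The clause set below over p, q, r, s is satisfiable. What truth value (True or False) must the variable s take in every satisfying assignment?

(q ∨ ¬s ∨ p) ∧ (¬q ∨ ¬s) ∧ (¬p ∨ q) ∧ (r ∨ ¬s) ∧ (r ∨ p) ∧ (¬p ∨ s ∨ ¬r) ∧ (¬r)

Suppose s = True.
Unit clause (¬q) forces q = False.
Unit clause (p) forces p = True.
But (¬p) is also a unit clause — contradiction.
So every satisfying assignment has s = False.

False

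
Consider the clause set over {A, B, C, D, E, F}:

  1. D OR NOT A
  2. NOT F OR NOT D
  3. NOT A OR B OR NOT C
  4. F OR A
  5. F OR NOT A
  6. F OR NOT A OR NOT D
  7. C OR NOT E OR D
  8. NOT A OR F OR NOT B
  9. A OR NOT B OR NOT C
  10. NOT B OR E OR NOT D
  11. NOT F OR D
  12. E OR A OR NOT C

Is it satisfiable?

Try D = true.
Unit clause (NOT F) forces F = false.
Unit clause (A) forces A = true.
But (NOT A) is also a unit clause — contradiction.
Undo D and try D = false.
Unit clause (NOT A) forces A = false.
Unit clause (F) forces F = true.
But (NOT F) is also a unit clause — contradiction.
Either choice for D ends in contradiction.
No assignment satisfies every clause.

Unsatisfiable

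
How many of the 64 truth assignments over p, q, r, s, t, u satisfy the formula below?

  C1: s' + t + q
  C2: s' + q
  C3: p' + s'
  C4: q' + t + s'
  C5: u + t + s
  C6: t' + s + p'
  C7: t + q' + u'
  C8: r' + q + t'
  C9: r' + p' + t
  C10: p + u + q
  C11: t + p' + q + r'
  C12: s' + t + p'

There are 2^6 = 64 truth assignments over (p, q, r, s, t, u).
Split on q. With q = 1, the clauses containing q are satisfied and q' drops from the rest; 8 of the 2^5 = 32 assignments to the other variables satisfy what remains.
With q = 0, by the same count on the reduced clause set, 4 assignments work.
(One model: p=F, q=F, r=F, s=F, t=F, u=T.)
Total: 8 + 4 = 12.

12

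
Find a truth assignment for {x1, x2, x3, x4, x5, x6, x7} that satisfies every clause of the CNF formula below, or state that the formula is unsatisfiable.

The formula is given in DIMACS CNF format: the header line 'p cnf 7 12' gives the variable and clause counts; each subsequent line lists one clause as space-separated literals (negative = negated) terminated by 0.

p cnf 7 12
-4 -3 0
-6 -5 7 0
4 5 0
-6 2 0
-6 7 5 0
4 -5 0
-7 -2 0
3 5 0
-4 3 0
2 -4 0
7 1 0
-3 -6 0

Suppose x4 = False.
(x5) alone gives x5 = True.
That conflicts with the unit clause (¬x5).
That branch fails; take x4 = True instead.
(¬x3) alone gives x3 = False.
That conflicts with the unit clause (x3).
Neither x4 = True nor x4 = False works.

UNSATISFIABLE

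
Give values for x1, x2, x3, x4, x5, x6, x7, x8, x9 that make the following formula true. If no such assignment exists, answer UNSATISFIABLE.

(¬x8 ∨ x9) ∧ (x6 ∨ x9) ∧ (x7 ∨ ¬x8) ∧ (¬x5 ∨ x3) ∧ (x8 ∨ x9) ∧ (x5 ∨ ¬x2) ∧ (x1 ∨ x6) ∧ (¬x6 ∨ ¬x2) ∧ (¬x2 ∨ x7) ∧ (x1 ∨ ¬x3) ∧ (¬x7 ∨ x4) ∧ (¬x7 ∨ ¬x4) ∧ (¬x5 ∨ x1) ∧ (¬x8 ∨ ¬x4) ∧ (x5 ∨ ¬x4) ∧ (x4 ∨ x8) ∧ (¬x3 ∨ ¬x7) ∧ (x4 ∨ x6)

Suppose x8 = False.
From the singleton clause (x9), x9 = True.
From the singleton clause (x4), x4 = True.
From the singleton clause (¬x7), x7 = False.
From the singleton clause (¬x2), x2 = False.
From the singleton clause (x5), x5 = True.
From the singleton clause (x3), x3 = True.
From the singleton clause (x1), x1 = True.
No clause remains; x6 is free.

x1: True; x2: False; x3: True; x4: True; x5: True; x6: True; x7: False; x8: False; x9: True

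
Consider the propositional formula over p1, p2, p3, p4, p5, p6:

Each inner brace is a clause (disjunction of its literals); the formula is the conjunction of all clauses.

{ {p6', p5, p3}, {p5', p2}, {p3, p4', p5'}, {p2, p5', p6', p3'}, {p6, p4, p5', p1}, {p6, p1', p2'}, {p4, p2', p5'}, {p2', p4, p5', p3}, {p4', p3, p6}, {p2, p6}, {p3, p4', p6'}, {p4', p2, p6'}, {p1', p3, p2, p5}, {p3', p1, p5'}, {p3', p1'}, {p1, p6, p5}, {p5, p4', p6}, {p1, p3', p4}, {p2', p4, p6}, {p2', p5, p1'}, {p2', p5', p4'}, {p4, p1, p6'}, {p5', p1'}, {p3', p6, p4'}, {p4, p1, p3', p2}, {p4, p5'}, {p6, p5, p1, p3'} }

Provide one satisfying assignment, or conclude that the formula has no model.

p1 ↦ 0,  p2 ↦ 1,  p3 ↦ 1,  p4 ↦ 1,  p5 ↦ 0,  p6 ↦ 1

Branch on p5: set p5 = 0.
Branch on p6: set p6 = 1.
Unit clause (p3) forces p3 = 1.
Unit clause (p1') forces p1 = 0.
Unit clause (p4) forces p4 = 1.
Unit clause (p2) forces p2 = 1.
This assignment satisfies each clause.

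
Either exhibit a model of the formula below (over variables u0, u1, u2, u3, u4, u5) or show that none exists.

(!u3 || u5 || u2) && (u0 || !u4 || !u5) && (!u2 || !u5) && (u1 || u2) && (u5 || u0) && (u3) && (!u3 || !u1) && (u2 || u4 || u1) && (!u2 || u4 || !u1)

The clause (u3) is unit, so u3 = true.
The clause (!u1) is unit, so u1 = false.
The clause (u2) is unit, so u2 = true.
The clause (!u5) is unit, so u5 = false.
The clause (u0) is unit, so u0 = true.
All clauses hold; u4 can take either value.

u0: true; u1: false; u2: true; u3: true; u4: true; u5: false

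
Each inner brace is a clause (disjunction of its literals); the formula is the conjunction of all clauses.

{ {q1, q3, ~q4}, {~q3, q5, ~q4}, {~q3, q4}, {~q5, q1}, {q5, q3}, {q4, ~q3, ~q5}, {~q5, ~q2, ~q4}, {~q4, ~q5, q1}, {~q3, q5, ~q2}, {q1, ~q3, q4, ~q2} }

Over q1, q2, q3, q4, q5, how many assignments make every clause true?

4

There are 2^5 = 32 truth assignments over (q1, q2, q3, q4, q5).
Split on q5. With q5 = 1, the clauses containing q5 are satisfied and ~q5 drops from the rest; 4 of the 2^4 = 16 assignments to the other variables satisfy what remains.
With q5 = 0, by the same count on the reduced clause set, 0 assignments work.
Total: 4 + 0 = 4.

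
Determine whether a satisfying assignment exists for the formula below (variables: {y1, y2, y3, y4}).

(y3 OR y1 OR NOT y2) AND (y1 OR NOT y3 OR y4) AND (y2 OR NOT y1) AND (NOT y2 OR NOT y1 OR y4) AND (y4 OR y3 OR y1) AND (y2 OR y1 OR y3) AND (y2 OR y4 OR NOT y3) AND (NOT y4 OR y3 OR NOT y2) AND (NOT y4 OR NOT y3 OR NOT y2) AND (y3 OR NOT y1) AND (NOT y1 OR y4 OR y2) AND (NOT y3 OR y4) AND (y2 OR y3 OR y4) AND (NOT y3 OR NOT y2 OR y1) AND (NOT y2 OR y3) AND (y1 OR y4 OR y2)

Satisfiable

Try y2 = false.
The clause (NOT y1) is unit, so y1 = false.
The clause (y3) is unit, so y3 = true.
The clause (y4) is unit, so y4 = true.
This assignment satisfies each clause.
A satisfying assignment: y1 ↦ false, y2 ↦ false, y3 ↦ true, y4 ↦ true.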